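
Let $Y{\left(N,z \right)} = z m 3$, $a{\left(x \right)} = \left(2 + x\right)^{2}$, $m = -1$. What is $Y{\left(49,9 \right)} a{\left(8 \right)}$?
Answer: $-2700$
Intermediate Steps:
$Y{\left(N,z \right)} = - 3 z$ ($Y{\left(N,z \right)} = z \left(-1\right) 3 = - z 3 = - 3 z$)
$Y{\left(49,9 \right)} a{\left(8 \right)} = \left(-3\right) 9 \left(2 + 8\right)^{2} = - 27 \cdot 10^{2} = \left(-27\right) 100 = -2700$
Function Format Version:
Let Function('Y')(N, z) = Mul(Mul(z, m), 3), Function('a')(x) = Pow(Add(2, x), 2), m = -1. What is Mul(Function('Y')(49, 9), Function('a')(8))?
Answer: -2700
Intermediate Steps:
Function('Y')(N, z) = Mul(-3, z) (Function('Y')(N, z) = Mul(Mul(z, -1), 3) = Mul(Mul(-1, z), 3) = Mul(-3, z))
Mul(Function('Y')(49, 9), Function('a')(8)) = Mul(Mul(-3, 9), Pow(Add(2, 8), 2)) = Mul(-27, Pow(10, 2)) = Mul(-27, 100) = -2700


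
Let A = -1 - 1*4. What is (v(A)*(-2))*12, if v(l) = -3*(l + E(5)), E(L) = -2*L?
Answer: -1080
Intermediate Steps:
A = -5 (A = -1 - 4 = -5)
v(l) = 30 - 3*l (v(l) = -3*(l - 2*5) = -3*(l - 10) = -3*(-10 + l) = 30 - 3*l)
(v(A)*(-2))*12 = ((30 - 3*(-5))*(-2))*12 = ((30 + 15)*(-2))*12 = (45*(-2))*12 = -90*12 = -1080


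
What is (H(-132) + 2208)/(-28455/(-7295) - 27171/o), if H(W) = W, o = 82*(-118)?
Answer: 9769160528/31569535 ≈ 309.45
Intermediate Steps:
o = -9676
(H(-132) + 2208)/(-28455/(-7295) - 27171/o) = (-132 + 2208)/(-28455/(-7295) - 27171/(-9676)) = 2076/(-28455*(-1/7295) - 27171*(-1/9676)) = 2076/(5691/1459 + 27171/9676) = 2076/(94708605/14117284) = 2076*(14117284/94708605) = 9769160528/31569535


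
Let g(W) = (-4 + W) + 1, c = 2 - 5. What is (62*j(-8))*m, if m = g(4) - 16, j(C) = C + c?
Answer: 10230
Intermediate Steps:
c = -3
g(W) = -3 + W
j(C) = -3 + C (j(C) = C - 3 = -3 + C)
m = -15 (m = (-3 + 4) - 16 = 1 - 16 = -15)
(62*j(-8))*m = (62*(-3 - 8))*(-15) = (62*(-11))*(-15) = -682*(-15) = 10230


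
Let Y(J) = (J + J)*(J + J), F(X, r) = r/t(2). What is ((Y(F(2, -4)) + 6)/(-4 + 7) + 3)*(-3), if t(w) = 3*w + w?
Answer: -16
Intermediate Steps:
t(w) = 4*w
F(X, r) = r/8 (F(X, r) = r/((4*2)) = r/8)
Y(J) = 4*J² (Y(J) = (2*J)*(2*J) = 4*J²)
((Y(F(2, -4)) + 6)/(-4 + 7) + 3)*(-3) = ((4*((⅛)*(-4))² + 6)/(-4 + 7) + 3)*(-3) = ((4*(-½)² + 6)/3 + 3)*(-3) = ((4*(¼) + 6)*(⅓) + 3)*(-3) = ((1 + 6)*(⅓) + 3)*(-3) = (7*(⅓) + 3)*(-3) = (7/3 + 3)*(-3) = (16/3)*(-3) = -16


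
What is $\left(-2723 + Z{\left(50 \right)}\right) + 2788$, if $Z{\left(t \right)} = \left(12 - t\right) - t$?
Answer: $-23$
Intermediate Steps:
$Z{\left(t \right)} = 12 - 2 t$
$\left(-2723 + Z{\left(50 \right)}\right) + 2788 = \left(-2723 + \left(12 - 100\right)\right) + 2788 = \left(-2723 - 88\right) + 2788 = -2811 + 2788 = -23$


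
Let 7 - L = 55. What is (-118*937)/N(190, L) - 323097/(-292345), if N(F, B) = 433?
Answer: -32183516269/126585385 ≈ -254.24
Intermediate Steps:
L = -48 (L = 7 - 1*55 = 7 - 55 = -48)
(-118*937)/N(190, L) - 323097/(-292345) = -118*937/433 - 323097/(-292345) = -110566*1/433 - 323097*(-1/292345) = -110566/433 + 323097/292345 = -32183516269/126585385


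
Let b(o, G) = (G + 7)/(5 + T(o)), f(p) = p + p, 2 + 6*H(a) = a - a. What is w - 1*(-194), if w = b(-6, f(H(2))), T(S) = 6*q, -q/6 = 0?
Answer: 2929/15 ≈ 195.27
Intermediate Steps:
q = 0 (q = -6*0 = 0)
H(a) = -⅓ (H(a) = -⅓ + (a - a)/6 = -⅓ + (⅙)*0 = -⅓ + 0 = -⅓)
f(p) = 2*p
T(S) = 0 (T(S) = 6*0 = 0)
b(o, G) = 7/5 + G/5 (b(o, G) = (G + 7)/(5 + 0) = (7 + G)/5 = (7 + G)*(⅕) = 7/5 + G/5)
w = 19/15 (w = 7/5 + (2*(-⅓))/5 = 7/5 + (⅕)*(-⅔) = 7/5 - 2/15 = 19/15 ≈ 1.2667)
w - 1*(-194) = 19/15 - 1*(-194) = 19/15 + 194 = 2929/15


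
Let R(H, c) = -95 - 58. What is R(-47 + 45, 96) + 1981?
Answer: 1828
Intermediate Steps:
R(H, c) = -153
R(-47 + 45, 96) + 1981 = -153 + 1981 = 1828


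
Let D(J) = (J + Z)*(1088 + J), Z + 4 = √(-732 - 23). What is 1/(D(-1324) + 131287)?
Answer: 589/261981051 + 236*I*√755/197795693505 ≈ 2.2483e-6 + 3.2784e-8*I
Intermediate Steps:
Z = -4 + I*√755 (Z = -4 + √(-732 - 23) = -4 + √(-755) = -4 + I*√755 ≈ -4.0 + 27.477*I)
D(J) = (1088 + J)*(-4 + J + I*√755) (D(J) = (J + (-4 + I*√755))*(1088 + J) = (-4 + J + I*√755)*(1088 + J) = (1088 + J)*(-4 + J + I*√755))
1/(D(-1324) + 131287) = 1/((-4352 + (-1324)² + 1084*(-1324) + 1088*I*√755 + I*(-1324)*√755) + 131287) = 1/((-4352 + 1752976 - 1435216 + 1088*I*√755 - 1324*I*√755) + 131287) = 1/((313408 - 236*I*√755) + 131287) = 1/(444695 - 236*I*√755)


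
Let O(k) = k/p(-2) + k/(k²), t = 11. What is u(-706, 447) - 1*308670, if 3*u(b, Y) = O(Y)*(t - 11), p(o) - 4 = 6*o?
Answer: -308670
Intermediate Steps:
p(o) = 4 + 6*o
O(k) = 1/k - k/8 (O(k) = k/(4 + 6*(-2)) + k/(k²) = k/(4 - 12) + k/k² = k/(-8) + 1/k = k*(-⅛) + 1/k = -k/8 + 1/k = 1/k - k/8)
u(b, Y) = 0 (u(b, Y) = ((1/Y - Y/8)*(11 - 11))/3 = ((1/Y - Y/8)*0)/3 = (⅓)*0 = 0)
u(-706, 447) - 1*308670 = 0 - 1*308670 = 0 - 308670 = -308670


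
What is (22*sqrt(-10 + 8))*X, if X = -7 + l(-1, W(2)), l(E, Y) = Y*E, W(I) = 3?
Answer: -220*I*sqrt(2) ≈ -311.13*I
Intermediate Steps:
l(E, Y) = E*Y
X = -10 (X = -7 - 1*3 = -7 - 3 = -10)
(22*sqrt(-10 + 8))*X = (22*sqrt(-10 + 8))*(-10) = (22*sqrt(-2))*(-10) = (22*(I*sqrt(2)))*(-10) = (22*I*sqrt(2))*(-10) = -220*I*sqrt(2)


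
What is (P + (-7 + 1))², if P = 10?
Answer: 16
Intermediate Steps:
(P + (-7 + 1))² = (10 + (-7 + 1))² = (10 - 6)² = 4² = 16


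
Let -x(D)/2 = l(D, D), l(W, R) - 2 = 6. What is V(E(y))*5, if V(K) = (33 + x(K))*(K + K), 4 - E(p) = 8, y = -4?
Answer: -680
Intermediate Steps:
l(W, R) = 8 (l(W, R) = 2 + 6 = 8)
E(p) = -4 (E(p) = 4 - 1*8 = 4 - 8 = -4)
x(D) = -16 (x(D) = -2*8 = -16)
V(K) = 34*K (V(K) = (33 - 16)*(K + K) = 17*(2*K) = 34*K)
V(E(y))*5 = (34*(-4))*5 = -136*5 = -680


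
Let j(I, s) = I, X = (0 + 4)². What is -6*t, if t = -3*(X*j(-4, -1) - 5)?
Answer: -1242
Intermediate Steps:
X = 16 (X = 4² = 16)
t = 207 (t = -3*(16*(-4) - 5) = -3*(-64 - 5) = -3*(-69) = 207)
-6*t = -6*207 = -1242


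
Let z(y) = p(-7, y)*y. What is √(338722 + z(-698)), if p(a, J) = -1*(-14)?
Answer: 15*√1462 ≈ 573.54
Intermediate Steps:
p(a, J) = 14
z(y) = 14*y
√(338722 + z(-698)) = √(338722 + 14*(-698)) = √(338722 - 9772) = √328950 = 15*√1462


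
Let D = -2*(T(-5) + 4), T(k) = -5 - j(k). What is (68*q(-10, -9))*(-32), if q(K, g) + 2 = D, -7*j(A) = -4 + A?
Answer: -39168/7 ≈ -5595.4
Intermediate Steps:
j(A) = 4/7 - A/7 (j(A) = -(-4 + A)/7 = 4/7 - A/7)
T(k) = -39/7 + k/7 (T(k) = -5 - (4/7 - k/7) = -5 + (-4/7 + k/7) = -39/7 + k/7)
D = 32/7 (D = -2*((-39/7 + (⅐)*(-5)) + 4) = -2*((-39/7 - 5/7) + 4) = -2*(-44/7 + 4) = -2*(-16/7) = 32/7 ≈ 4.5714)
q(K, g) = 18/7 (q(K, g) = -2 + 32/7 = 18/7)
(68*q(-10, -9))*(-32) = (68*(18/7))*(-32) = (1224/7)*(-32) = -39168/7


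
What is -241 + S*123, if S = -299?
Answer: -37018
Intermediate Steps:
-241 + S*123 = -241 - 299*123 = -241 - 36777 = -37018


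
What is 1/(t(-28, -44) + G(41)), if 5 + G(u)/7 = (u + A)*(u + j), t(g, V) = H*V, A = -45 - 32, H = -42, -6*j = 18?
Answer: -1/7763 ≈ -0.00012882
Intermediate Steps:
j = -3 (j = -⅙*18 = -3)
A = -77
t(g, V) = -42*V
G(u) = -35 + 7*(-77 + u)*(-3 + u) (G(u) = -35 + 7*((u - 77)*(u - 3)) = -35 + 7*((-77 + u)*(-3 + u)) = -35 + 7*(-77 + u)*(-3 + u))
1/(t(-28, -44) + G(41)) = 1/(-42*(-44) + (1582 - 560*41 + 7*41²)) = 1/(1848 + (1582 - 22960 + 7*1681)) = 1/(1848 + (1582 - 22960 + 11767)) = 1/(1848 - 9611) = 1/(-7763) = -1/7763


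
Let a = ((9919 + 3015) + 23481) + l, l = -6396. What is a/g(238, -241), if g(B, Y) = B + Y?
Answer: -30019/3 ≈ -10006.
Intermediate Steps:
a = 30019 (a = ((9919 + 3015) + 23481) - 6396 = (12934 + 23481) - 6396 = 36415 - 6396 = 30019)
a/g(238, -241) = 30019/(238 - 241) = 30019/(-3) = 30019*(-⅓) = -30019/3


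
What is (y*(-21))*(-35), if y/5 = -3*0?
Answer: 0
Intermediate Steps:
y = 0 (y = 5*(-3*0) = 5*0 = 0)
(y*(-21))*(-35) = (0*(-21))*(-35) = 0*(-35) = 0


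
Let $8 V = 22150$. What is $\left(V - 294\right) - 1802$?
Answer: $\frac{2691}{4} \approx 672.75$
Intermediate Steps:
$V = \frac{11075}{4}$ ($V = \frac{1}{8} \cdot 22150 = \frac{11075}{4} \approx 2768.8$)
$\left(V - 294\right) - 1802 = \left(\frac{11075}{4} - 294\right) - 1802 = \frac{9899}{4} - 1802 = \frac{2691}{4}$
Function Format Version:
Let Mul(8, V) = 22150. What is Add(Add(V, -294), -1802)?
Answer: Rational(2691, 4) ≈ 672.75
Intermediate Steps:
V = Rational(11075, 4) (V = Mul(Rational(1, 8), 22150) = Rational(11075, 4) ≈ 2768.8)
Add(Add(V, -294), -1802) = Add(Add(Rational(11075, 4), -294), -1802) = Add(Rational(9899, 4), -1802) = Rational(2691, 4)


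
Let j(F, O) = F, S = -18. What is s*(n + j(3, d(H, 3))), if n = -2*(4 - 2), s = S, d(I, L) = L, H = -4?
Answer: 18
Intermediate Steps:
s = -18
n = -4 (n = -2*2 = -4)
s*(n + j(3, d(H, 3))) = -18*(-4 + 3) = -18*(-1) = 18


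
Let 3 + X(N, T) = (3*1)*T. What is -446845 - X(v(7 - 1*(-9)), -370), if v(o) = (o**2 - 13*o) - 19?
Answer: -445732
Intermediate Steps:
v(o) = -19 + o**2 - 13*o
X(N, T) = -3 + 3*T (X(N, T) = -3 + (3*1)*T = -3 + 3*T)
-446845 - X(v(7 - 1*(-9)), -370) = -446845 - (-3 + 3*(-370)) = -446845 - (-3 - 1110) = -446845 - 1*(-1113) = -446845 + 1113 = -445732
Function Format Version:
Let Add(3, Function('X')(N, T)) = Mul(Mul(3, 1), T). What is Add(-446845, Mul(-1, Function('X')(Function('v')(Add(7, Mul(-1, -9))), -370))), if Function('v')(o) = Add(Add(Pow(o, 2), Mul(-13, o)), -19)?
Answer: -445732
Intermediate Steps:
Function('v')(o) = Add(-19, Pow(o, 2), Mul(-13, o))
Function('X')(N, T) = Add(-3, Mul(3, T)) (Function('X')(N, T) = Add(-3, Mul(Mul(3, 1), T)) = Add(-3, Mul(3, T)))
Add(-446845, Mul(-1, Function('X')(Function('v')(Add(7, Mul(-1, -9))), -370))) = Add(-446845, Mul(-1, Add(-3, Mul(3, -370)))) = Add(-446845, Mul(-1, Add(-3, -1110))) = Add(-446845, Mul(-1, -1113)) = Add(-446845, 1113) = -445732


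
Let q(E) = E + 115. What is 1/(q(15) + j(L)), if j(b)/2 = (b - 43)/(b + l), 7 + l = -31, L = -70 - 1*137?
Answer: 49/6470 ≈ 0.0075734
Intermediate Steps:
q(E) = 115 + E
L = -207 (L = -70 - 137 = -207)
l = -38 (l = -7 - 31 = -38)
j(b) = 2*(-43 + b)/(-38 + b) (j(b) = 2*((b - 43)/(b - 38)) = 2*((-43 + b)/(-38 + b)) = 2*(-43 + b)/(-38 + b))
1/(q(15) + j(L)) = 1/((115 + 15) + 2*(-43 - 207)/(-38 - 207)) = 1/(130 + 2*(-250)/(-245)) = 1/(130 + 2*(-1/245)*(-250)) = 1/(130 + 100/49) = 1/(6470/49) = 49/6470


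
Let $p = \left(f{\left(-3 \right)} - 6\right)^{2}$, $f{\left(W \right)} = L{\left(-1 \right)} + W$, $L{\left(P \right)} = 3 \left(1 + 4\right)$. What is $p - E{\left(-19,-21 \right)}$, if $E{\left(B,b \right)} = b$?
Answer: $57$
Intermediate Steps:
$L{\left(P \right)} = 15$ ($L{\left(P \right)} = 3 \cdot 5 = 15$)
$f{\left(W \right)} = 15 + W$
$p = 36$ ($p = \left(\left(15 - 3\right) - 6\right)^{2} = \left(12 - 6\right)^{2} = 6^{2} = 36$)
$p - E{\left(-19,-21 \right)} = 36 - -21 = 36 + 21 = 57$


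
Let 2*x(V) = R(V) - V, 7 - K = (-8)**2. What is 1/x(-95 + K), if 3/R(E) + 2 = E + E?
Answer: 204/15503 ≈ 0.013159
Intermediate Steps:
K = -57 (K = 7 - 1*(-8)**2 = 7 - 1*64 = 7 - 64 = -57)
R(E) = 3/(-2 + 2*E) (R(E) = 3/(-2 + (E + E)) = 3/(-2 + 2*E))
x(V) = -V/2 + 3/(4*(-1 + V)) (x(V) = (3/(2*(-1 + V)) - V)/2 = (-V + 3/(2*(-1 + V)))/2 = -V/2 + 3/(4*(-1 + V)))
1/x(-95 + K) = 1/((3 - 2*(-95 - 57)*(-1 + (-95 - 57)))/(4*(-1 + (-95 - 57)))) = 1/((3 - 2*(-152)*(-1 - 152))/(4*(-1 - 152))) = 1/((1/4)*(3 - 2*(-152)*(-153))/(-153)) = 1/((1/4)*(-1/153)*(3 - 46512)) = 1/((1/4)*(-1/153)*(-46509)) = 1/(15503/204) = 204/15503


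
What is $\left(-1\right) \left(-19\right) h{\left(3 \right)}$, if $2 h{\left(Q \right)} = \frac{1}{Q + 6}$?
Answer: $\frac{19}{18} \approx 1.0556$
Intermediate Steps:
$h{\left(Q \right)} = \frac{1}{2 \left(6 + Q\right)}$ ($h{\left(Q \right)} = \frac{1}{2 \left(Q + 6\right)} = \frac{1}{2 \left(6 + Q\right)}$)
$\left(-1\right) \left(-19\right) h{\left(3 \right)} = \left(-1\right) \left(-19\right) \frac{1}{2 \left(6 + 3\right)} = 19 \frac{1}{2 \cdot 9} = 19 \cdot \frac{1}{2} \cdot \frac{1}{9} = 19 \cdot \frac{1}{18} = \frac{19}{18}$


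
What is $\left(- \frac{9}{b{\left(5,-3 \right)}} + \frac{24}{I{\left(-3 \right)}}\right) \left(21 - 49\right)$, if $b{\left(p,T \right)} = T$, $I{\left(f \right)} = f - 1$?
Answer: $84$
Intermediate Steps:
$I{\left(f \right)} = -1 + f$ ($I{\left(f \right)} = f - 1 = -1 + f$)
$\left(- \frac{9}{b{\left(5,-3 \right)}} + \frac{24}{I{\left(-3 \right)}}\right) \left(21 - 49\right) = \left(- \frac{9}{-3} + \frac{24}{-1 - 3}\right) \left(21 - 49\right) = \left(\left(-9\right) \left(- \frac{1}{3}\right) + \frac{24}{-4}\right) \left(-28\right) = \left(3 + 24 \left(- \frac{1}{4}\right)\right) \left(-28\right) = \left(3 - 6\right) \left(-28\right) = \left(-3\right) \left(-28\right) = 84$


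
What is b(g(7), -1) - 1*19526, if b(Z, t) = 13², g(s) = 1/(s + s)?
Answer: -19357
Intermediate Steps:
g(s) = 1/(2*s)
b(Z, t) = 169
b(g(7), -1) - 1*19526 = 169 - 1*19526 = 169 - 19526 = -19357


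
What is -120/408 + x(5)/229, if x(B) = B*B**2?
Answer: 980/3893 ≈ 0.25173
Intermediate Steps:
x(B) = B**3
-120/408 + x(5)/229 = -120/408 + 5**3/229 = -120*1/408 + 125*(1/229) = -5/17 + 125/229 = 980/3893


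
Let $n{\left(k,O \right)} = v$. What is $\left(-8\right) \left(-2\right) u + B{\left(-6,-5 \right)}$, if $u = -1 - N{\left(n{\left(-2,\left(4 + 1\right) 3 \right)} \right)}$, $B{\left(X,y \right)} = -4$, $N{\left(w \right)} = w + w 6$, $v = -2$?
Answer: $204$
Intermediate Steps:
$n{\left(k,O \right)} = -2$
$N{\left(w \right)} = 7 w$ ($N{\left(w \right)} = w + 6 w = 7 w$)
$u = 13$ ($u = -1 - 7 \left(-2\right) = -1 - -14 = -1 + 14 = 13$)
$\left(-8\right) \left(-2\right) u + B{\left(-6,-5 \right)} = \left(-8\right) \left(-2\right) 13 - 4 = 16 \cdot 13 - 4 = 208 - 4 = 204$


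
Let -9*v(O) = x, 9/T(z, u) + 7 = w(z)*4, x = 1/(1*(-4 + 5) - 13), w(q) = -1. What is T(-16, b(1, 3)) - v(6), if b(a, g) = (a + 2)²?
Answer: -983/1188 ≈ -0.82744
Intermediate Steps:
x = -1/12 (x = 1/(1*1 - 13) = 1/(1 - 13) = 1/(-12) = -1/12 ≈ -0.083333)
b(a, g) = (2 + a)²
T(z, u) = -9/11 (T(z, u) = 9/(-7 - 1*4) = 9/(-7 - 4) = 9/(-11) = 9*(-1/11) = -9/11)
v(O) = 1/108 (v(O) = -⅑*(-1/12) = 1/108)
T(-16, b(1, 3)) - v(6) = -9/11 - 1*1/108 = -9/11 - 1/108 = -983/1188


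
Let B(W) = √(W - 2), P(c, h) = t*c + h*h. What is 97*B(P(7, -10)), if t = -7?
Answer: 679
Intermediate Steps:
P(c, h) = h² - 7*c (P(c, h) = -7*c + h*h = -7*c + h² = h² - 7*c)
B(W) = √(-2 + W)
97*B(P(7, -10)) = 97*√(-2 + ((-10)² - 7*7)) = 97*√(-2 + (100 - 49)) = 97*√(-2 + 51) = 97*√49 = 97*7 = 679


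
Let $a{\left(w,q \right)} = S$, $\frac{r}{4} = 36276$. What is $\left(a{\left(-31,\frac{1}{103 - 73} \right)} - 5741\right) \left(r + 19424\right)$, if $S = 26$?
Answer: $-940277520$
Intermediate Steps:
$r = 145104$ ($r = 4 \cdot 36276 = 145104$)
$a{\left(w,q \right)} = 26$
$\left(a{\left(-31,\frac{1}{103 - 73} \right)} - 5741\right) \left(r + 19424\right) = \left(26 - 5741\right) \left(145104 + 19424\right) = \left(-5715\right) 164528 = -940277520$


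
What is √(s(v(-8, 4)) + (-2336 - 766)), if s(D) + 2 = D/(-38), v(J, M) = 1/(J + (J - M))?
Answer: I*√448217410/380 ≈ 55.714*I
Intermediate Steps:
v(J, M) = 1/(-M + 2*J)
s(D) = -2 - D/38 (s(D) = -2 + D/(-38) = -2 + D*(-1/38) = -2 - D/38)
√(s(v(-8, 4)) + (-2336 - 766)) = √((-2 - 1/(38*(-1*4 + 2*(-8)))) + (-2336 - 766)) = √((-2 - 1/(38*(-4 - 16))) - 3102) = √((-2 - 1/38/(-20)) - 3102) = √((-2 - 1/38*(-1/20)) - 3102) = √((-2 + 1/760) - 3102) = √(-1519/760 - 3102) = √(-2359039/760) = I*√448217410/380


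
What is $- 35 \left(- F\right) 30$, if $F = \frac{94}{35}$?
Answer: $2820$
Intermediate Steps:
$F = \frac{94}{35}$ ($F = 94 \cdot \frac{1}{35} = \frac{94}{35} \approx 2.6857$)
$- 35 \left(- F\right) 30 = - 35 \left(\left(-1\right) \frac{94}{35}\right) 30 = \left(-35\right) \left(- \frac{94}{35}\right) 30 = 94 \cdot 30 = 2820$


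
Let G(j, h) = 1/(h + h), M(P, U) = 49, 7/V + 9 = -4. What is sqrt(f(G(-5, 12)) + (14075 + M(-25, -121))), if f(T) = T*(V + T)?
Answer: sqrt(1374884641)/312 ≈ 118.84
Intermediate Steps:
V = -7/13 (V = 7/(-9 - 4) = 7/(-13) = 7*(-1/13) = -7/13 ≈ -0.53846)
G(j, h) = 1/(2*h)
f(T) = T*(-7/13 + T)
sqrt(f(G(-5, 12)) + (14075 + M(-25, -121))) = sqrt(((1/2)/12)*(-7 + 13*((1/2)/12))/13 + (14075 + 49)) = sqrt(((1/2)*(1/12))*(-7 + 13*((1/2)*(1/12)))/13 + 14124) = sqrt((1/13)*(1/24)*(-7 + 13*(1/24)) + 14124) = sqrt((1/13)*(1/24)*(-7 + 13/24) + 14124) = sqrt((1/13)*(1/24)*(-155/24) + 14124) = sqrt(-155/7488 + 14124) = sqrt(105760357/7488) = sqrt(1374884641)/312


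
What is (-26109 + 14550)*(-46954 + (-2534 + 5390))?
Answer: 509728782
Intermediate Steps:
(-26109 + 14550)*(-46954 + (-2534 + 5390)) = -11559*(-46954 + 2856) = -11559*(-44098) = 509728782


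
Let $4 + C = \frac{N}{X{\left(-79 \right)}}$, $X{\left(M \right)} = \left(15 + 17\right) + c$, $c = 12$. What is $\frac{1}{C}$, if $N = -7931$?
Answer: $- \frac{4}{737} \approx -0.0054274$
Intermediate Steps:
$X{\left(M \right)} = 44$ ($X{\left(M \right)} = \left(15 + 17\right) + 12 = 32 + 12 = 44$)
$C = - \frac{737}{4}$ ($C = -4 - \frac{7931}{44} = -4 - \frac{721}{4} = - \frac{737}{4} \approx -184.25$)
$\frac{1}{C} = \frac{1}{- \frac{737}{4}} = - \frac{4}{737}$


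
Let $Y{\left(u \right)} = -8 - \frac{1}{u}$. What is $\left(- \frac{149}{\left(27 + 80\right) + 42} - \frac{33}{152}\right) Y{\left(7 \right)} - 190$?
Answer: $- \frac{10085}{56} \approx -180.09$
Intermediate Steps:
$\left(- \frac{149}{\left(27 + 80\right) + 42} - \frac{33}{152}\right) Y{\left(7 \right)} - 190 = \left(- \frac{149}{\left(27 + 80\right) + 42} - \frac{33}{152}\right) \left(-8 - \frac{1}{7}\right) - 190 = \left(- \frac{149}{107 + 42} - \frac{33}{152}\right) \left(-8 - \frac{1}{7}\right) - 190 = \left(- \frac{149}{149} - \frac{33}{152}\right) \left(-8 - \frac{1}{7}\right) - 190 = \left(\left(-149\right) \frac{1}{149} - \frac{33}{152}\right) \left(- \frac{57}{7}\right) - 190 = \left(-1 - \frac{33}{152}\right) \left(- \frac{57}{7}\right) - 190 = \left(- \frac{185}{152}\right) \left(- \frac{57}{7}\right) - 190 = \frac{555}{56} - 190 = - \frac{10085}{56}$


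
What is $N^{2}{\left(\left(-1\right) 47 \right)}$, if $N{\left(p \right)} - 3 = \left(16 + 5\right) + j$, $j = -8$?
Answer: $256$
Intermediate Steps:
$N{\left(p \right)} = 16$ ($N{\left(p \right)} = 3 + \left(\left(16 + 5\right) - 8\right) = 3 + \left(21 - 8\right) = 3 + 13 = 16$)
$N^{2}{\left(\left(-1\right) 47 \right)} = 16^{2} = 256$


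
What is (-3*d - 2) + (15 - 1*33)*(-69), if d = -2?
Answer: 1246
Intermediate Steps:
(-3*d - 2) + (15 - 1*33)*(-69) = (-3*(-2) - 2) + (15 - 1*33)*(-69) = (6 - 2) + (15 - 33)*(-69) = 4 - 18*(-69) = 4 + 1242 = 1246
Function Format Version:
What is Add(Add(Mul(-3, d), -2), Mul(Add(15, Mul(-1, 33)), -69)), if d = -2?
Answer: 1246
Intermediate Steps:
Add(Add(Mul(-3, d), -2), Mul(Add(15, Mul(-1, 33)), -69)) = Add(Add(Mul(-3, -2), -2), Mul(Add(15, Mul(-1, 33)), -69)) = Add(Add(6, -2), Mul(Add(15, -33), -69)) = Add(4, Mul(-18, -69)) = Add(4, 1242) = 1246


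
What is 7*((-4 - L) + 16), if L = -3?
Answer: 105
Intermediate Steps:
7*((-4 - L) + 16) = 7*((-4 - 1*(-3)) + 16) = 7*((-4 + 3) + 16) = 7*(-1 + 16) = 7*15 = 105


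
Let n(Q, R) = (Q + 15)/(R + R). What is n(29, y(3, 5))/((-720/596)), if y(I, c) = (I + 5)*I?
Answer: -1639/2160 ≈ -0.75880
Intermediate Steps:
y(I, c) = I*(5 + I) (y(I, c) = (5 + I)*I = I*(5 + I))
n(Q, R) = (15 + Q)/(2*R) (n(Q, R) = (15 + Q)/((2*R)) = (15 + Q)*(1/(2*R)) = (15 + Q)/(2*R))
n(29, y(3, 5))/((-720/596)) = ((15 + 29)/(2*((3*(5 + 3)))))/((-720/596)) = ((1/2)*44/(3*8))/((-720*1/596)) = ((1/2)*44/24)/(-180/149) = ((1/2)*(1/24)*44)*(-149/180) = (11/12)*(-149/180) = -1639/2160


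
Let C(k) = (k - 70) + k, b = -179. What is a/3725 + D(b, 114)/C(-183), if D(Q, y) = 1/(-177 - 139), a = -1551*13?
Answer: -2777973763/513215600 ≈ -5.4129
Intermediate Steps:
a = -20163
C(k) = -70 + 2*k (C(k) = (-70 + k) + k = -70 + 2*k)
D(Q, y) = -1/316 (D(Q, y) = 1/(-316) = -1/316)
a/3725 + D(b, 114)/C(-183) = -20163/3725 - 1/(316*(-70 + 2*(-183))) = -20163*1/3725 - 1/(316*(-70 - 366)) = -20163/3725 - 1/316/(-436) = -20163/3725 - 1/316*(-1/436) = -20163/3725 + 1/137776 = -2777973763/513215600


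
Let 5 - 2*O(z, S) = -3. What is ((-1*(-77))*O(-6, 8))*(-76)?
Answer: -23408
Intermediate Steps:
O(z, S) = 4 (O(z, S) = 5/2 - ½*(-3) = 5/2 + 3/2 = 4)
((-1*(-77))*O(-6, 8))*(-76) = (-1*(-77)*4)*(-76) = (77*4)*(-76) = 308*(-76) = -23408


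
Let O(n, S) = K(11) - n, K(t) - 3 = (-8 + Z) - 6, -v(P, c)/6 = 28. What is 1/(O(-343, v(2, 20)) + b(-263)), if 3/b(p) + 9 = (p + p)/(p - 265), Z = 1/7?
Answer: 14791/4907181 ≈ 0.0030142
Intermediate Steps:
Z = ⅐ ≈ 0.14286
v(P, c) = -168 (v(P, c) = -6*28 = -168)
b(p) = 3/(-9 + 2*p/(-265 + p)) (b(p) = 3/(-9 + (p + p)/(p - 265)) = 3/(-9 + (2*p)/(-265 + p)) = 3/(-9 + 2*p/(-265 + p)))
K(t) = -76/7 (K(t) = 3 + ((-8 + ⅐) - 6) = 3 + (-55/7 - 6) = 3 - 97/7 = -76/7)
O(n, S) = -76/7 - n
1/(O(-343, v(2, 20)) + b(-263)) = 1/((-76/7 - 1*(-343)) + 3*(265 - 1*(-263))/(-2385 + 7*(-263))) = 1/((-76/7 + 343) + 3*(265 + 263)/(-2385 - 1841)) = 1/(2325/7 + 3*528/(-4226)) = 1/(2325/7 + 3*(-1/4226)*528) = 1/(2325/7 - 792/2113) = 1/(4907181/14791) = 14791/4907181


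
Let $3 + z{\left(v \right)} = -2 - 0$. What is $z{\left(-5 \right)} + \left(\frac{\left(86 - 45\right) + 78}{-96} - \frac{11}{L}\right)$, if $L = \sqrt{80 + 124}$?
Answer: $- \frac{599}{96} - \frac{11 \sqrt{51}}{102} \approx -7.0097$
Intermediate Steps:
$L = 2 \sqrt{51}$ ($L = \sqrt{204} = 2 \sqrt{51} \approx 14.283$)
$z{\left(v \right)} = -5$ ($z{\left(v \right)} = -3 - 2 = -5$)
$z{\left(-5 \right)} + \left(\frac{\left(86 - 45\right) + 78}{-96} - \frac{11}{L}\right) = -5 + \left(\frac{\left(86 - 45\right) + 78}{-96} - \frac{11}{2 \sqrt{51}}\right) = -5 - \left(\left(-1\right) \left(41 + 78\right) \left(- \frac{1}{96}\right) + 11 \cdot \frac{1}{102} \sqrt{51}\right) = -5 - \left(\frac{119}{96} + \frac{11 \sqrt{51}}{102}\right) = - \frac{599}{96} - \frac{11 \sqrt{51}}{102}$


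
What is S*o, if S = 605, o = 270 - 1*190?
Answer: 48400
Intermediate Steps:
o = 80 (o = 270 - 190 = 80)
S*o = 605*80 = 48400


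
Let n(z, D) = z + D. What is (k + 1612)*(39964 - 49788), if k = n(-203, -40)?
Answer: -13449056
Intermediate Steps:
n(z, D) = D + z
k = -243 (k = -40 - 203 = -243)
(k + 1612)*(39964 - 49788) = (-243 + 1612)*(39964 - 49788) = 1369*(-9824) = -13449056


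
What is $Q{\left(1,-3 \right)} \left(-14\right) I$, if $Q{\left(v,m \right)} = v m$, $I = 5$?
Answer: $210$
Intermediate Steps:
$Q{\left(v,m \right)} = m v$
$Q{\left(1,-3 \right)} \left(-14\right) I = \left(-3\right) 1 \left(-14\right) 5 = \left(-3\right) \left(-14\right) 5 = 42 \cdot 5 = 210$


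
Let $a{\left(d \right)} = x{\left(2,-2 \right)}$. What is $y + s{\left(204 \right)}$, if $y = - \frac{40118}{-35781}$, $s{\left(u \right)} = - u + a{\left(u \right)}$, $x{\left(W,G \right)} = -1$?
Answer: $- \frac{7294987}{35781} \approx -203.88$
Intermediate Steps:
$a{\left(d \right)} = -1$
$s{\left(u \right)} = -1 - u$ ($s{\left(u \right)} = - u - 1 = -1 - u$)
$y = \frac{40118}{35781}$ ($y = \left(-40118\right) \left(- \frac{1}{35781}\right) = \frac{40118}{35781} \approx 1.1212$)
$y + s{\left(204 \right)} = \frac{40118}{35781} - 205 = - \frac{7294987}{35781}$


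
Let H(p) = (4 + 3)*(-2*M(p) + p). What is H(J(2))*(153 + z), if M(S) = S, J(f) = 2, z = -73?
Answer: -1120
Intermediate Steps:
H(p) = -7*p (H(p) = (4 + 3)*(-2*p + p) = 7*(-p) = -7*p)
H(J(2))*(153 + z) = (-7*2)*(153 - 73) = -14*80 = -1120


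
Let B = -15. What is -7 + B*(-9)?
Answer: 128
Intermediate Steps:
-7 + B*(-9) = -7 - 15*(-9) = -7 + 135 = 128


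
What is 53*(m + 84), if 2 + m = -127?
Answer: -2385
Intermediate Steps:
m = -129 (m = -2 - 127 = -129)
53*(m + 84) = 53*(-129 + 84) = 53*(-45) = -2385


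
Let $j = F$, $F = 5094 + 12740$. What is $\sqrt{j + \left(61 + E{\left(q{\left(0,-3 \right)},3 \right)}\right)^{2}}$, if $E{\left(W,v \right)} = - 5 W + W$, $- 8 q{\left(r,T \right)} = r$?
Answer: $3 \sqrt{2395} \approx 146.82$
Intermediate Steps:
$q{\left(r,T \right)} = - \frac{r}{8}$
$F = 17834$
$E{\left(W,v \right)} = - 4 W$
$j = 17834$
$\sqrt{j + \left(61 + E{\left(q{\left(0,-3 \right)},3 \right)}\right)^{2}} = \sqrt{17834 + \left(61 - 4 \left(\left(- \frac{1}{8}\right) 0\right)\right)^{2}} = \sqrt{17834 + \left(61 - 0\right)^{2}} = \sqrt{17834 + \left(61 + 0\right)^{2}} = \sqrt{17834 + 61^{2}} = \sqrt{17834 + 3721} = \sqrt{21555} = 3 \sqrt{2395}$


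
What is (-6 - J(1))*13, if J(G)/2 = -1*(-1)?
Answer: -104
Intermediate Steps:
J(G) = 2 (J(G) = 2*(-1*(-1)) = 2*1 = 2)
(-6 - J(1))*13 = (-6 - 1*2)*13 = (-6 - 2)*13 = -8*13 = -104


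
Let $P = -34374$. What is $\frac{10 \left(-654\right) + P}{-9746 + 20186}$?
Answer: $- \frac{2273}{580} \approx -3.919$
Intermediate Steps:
$\frac{10 \left(-654\right) + P}{-9746 + 20186} = \frac{10 \left(-654\right) - 34374}{-9746 + 20186} = \frac{-6540 - 34374}{10440} = \left(-40914\right) \frac{1}{10440} = - \frac{2273}{580}$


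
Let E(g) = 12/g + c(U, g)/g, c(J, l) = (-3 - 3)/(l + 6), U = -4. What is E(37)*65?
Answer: 33150/1591 ≈ 20.836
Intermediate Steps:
c(J, l) = -6/(6 + l)
E(g) = 12/g - 6/(g*(6 + g)) (E(g) = 12/g + (-6/(6 + g))/g = 12/g - 6/(g*(6 + g)))
E(37)*65 = (6*(11 + 2*37)/(37*(6 + 37)))*65 = (6*(1/37)*(11 + 74)/43)*65 = (6*(1/37)*(1/43)*85)*65 = (510/1591)*65 = 33150/1591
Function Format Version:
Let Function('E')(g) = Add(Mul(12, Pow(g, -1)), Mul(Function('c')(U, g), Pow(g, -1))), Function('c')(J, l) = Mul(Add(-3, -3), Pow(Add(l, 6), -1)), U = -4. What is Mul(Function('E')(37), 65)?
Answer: Rational(33150, 1591) ≈ 20.836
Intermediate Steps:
Function('c')(J, l) = Mul(-6, Pow(Add(6, l), -1))
Function('E')(g) = Add(Mul(12, Pow(g, -1)), Mul(-6, Pow(g, -1), Pow(Add(6, g), -1))) (Function('E')(g) = Add(Mul(12, Pow(g, -1)), Mul(Mul(-6, Pow(Add(6, g), -1)), Pow(g, -1))) = Add(Mul(12, Pow(g, -1)), Mul(-6, Pow(g, -1), Pow(Add(6, g), -1))))
Mul(Function('E')(37), 65) = Mul(Mul(6, Pow(37, -1), Pow(Add(6, 37), -1), Add(11, Mul(2, 37))), 65) = Mul(Mul(6, Rational(1, 37), Pow(43, -1), Add(11, 74)), 65) = Mul(Mul(6, Rational(1, 37), Rational(1, 43), 85), 65) = Mul(Rational(510, 1591), 65) = Rational(33150, 1591)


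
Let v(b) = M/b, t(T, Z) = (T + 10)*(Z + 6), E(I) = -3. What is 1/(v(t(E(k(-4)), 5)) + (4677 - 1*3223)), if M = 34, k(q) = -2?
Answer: 77/111992 ≈ 0.00068755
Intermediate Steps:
t(T, Z) = (6 + Z)*(10 + T) (t(T, Z) = (10 + T)*(6 + Z) = (6 + Z)*(10 + T))
v(b) = 34/b
1/(v(t(E(k(-4)), 5)) + (4677 - 1*3223)) = 1/(34/(60 + 6*(-3) + 10*5 - 3*5) + (4677 - 1*3223)) = 1/(34/(60 - 18 + 50 - 15) + (4677 - 3223)) = 1/(34/77 + 1454) = 1/(111992/77) = 77/111992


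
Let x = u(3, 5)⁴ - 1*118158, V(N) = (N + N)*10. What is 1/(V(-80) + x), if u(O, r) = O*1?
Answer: -1/119677 ≈ -8.3558e-6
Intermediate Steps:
V(N) = 20*N (V(N) = (2*N)*10 = 20*N)
u(O, r) = O
x = -118077 (x = 3⁴ - 1*118158 = 81 - 118158 = -118077)
1/(V(-80) + x) = 1/(20*(-80) - 118077) = 1/(-1600 - 118077) = 1/(-119677) = -1/119677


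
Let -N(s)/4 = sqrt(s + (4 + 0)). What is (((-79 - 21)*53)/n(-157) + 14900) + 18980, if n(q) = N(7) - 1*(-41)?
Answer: 10154420/301 - 4240*sqrt(11)/301 ≈ 33689.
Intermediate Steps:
N(s) = -4*sqrt(4 + s) (N(s) = -4*sqrt(s + (4 + 0)) = -4*sqrt(s + 4) = -4*sqrt(4 + s))
n(q) = 41 - 4*sqrt(11) (n(q) = -4*sqrt(4 + 7) - 1*(-41) = -4*sqrt(11) + 41 = 41 - 4*sqrt(11))
(((-79 - 21)*53)/n(-157) + 14900) + 18980 = (((-79 - 21)*53)/(41 - 4*sqrt(11)) + 14900) + 18980 = ((-100*53)/(41 - 4*sqrt(11)) + 14900) + 18980 = (-5300/(41 - 4*sqrt(11)) + 14900) + 18980 = (14900 - 5300/(41 - 4*sqrt(11))) + 18980 = 33880 - 5300/(41 - 4*sqrt(11))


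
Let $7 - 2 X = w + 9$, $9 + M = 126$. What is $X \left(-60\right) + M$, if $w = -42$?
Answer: $-1083$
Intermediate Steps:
$M = 117$ ($M = -9 + 126 = 117$)
$X = 20$ ($X = \frac{7}{2} - \frac{-42 + 9}{2} = \frac{7}{2} - - \frac{33}{2} = \frac{7}{2} + \frac{33}{2} = 20$)
$X \left(-60\right) + M = 20 \left(-60\right) + 117 = -1200 + 117 = -1083$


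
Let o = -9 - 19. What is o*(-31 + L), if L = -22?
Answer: 1484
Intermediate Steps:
o = -28
o*(-31 + L) = -28*(-31 - 22) = -28*(-53) = 1484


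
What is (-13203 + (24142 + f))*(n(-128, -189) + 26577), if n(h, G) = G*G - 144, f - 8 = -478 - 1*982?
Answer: 589654998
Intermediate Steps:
f = -1452 (f = 8 + (-478 - 1*982) = 8 + (-478 - 982) = 8 - 1460 = -1452)
n(h, G) = -144 + G**2 (n(h, G) = G**2 - 144 = -144 + G**2)
(-13203 + (24142 + f))*(n(-128, -189) + 26577) = (-13203 + (24142 - 1452))*((-144 + (-189)**2) + 26577) = (-13203 + 22690)*((-144 + 35721) + 26577) = 9487*(35577 + 26577) = 9487*62154 = 589654998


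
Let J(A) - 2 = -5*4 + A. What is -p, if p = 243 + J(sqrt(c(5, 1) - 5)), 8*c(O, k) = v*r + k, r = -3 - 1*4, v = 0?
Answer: -225 - I*sqrt(78)/4 ≈ -225.0 - 2.2079*I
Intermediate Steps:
r = -7 (r = -3 - 4 = -7)
c(O, k) = k/8 (c(O, k) = (0*(-7) + k)/8 = (0 + k)/8 = k/8)
J(A) = -18 + A (J(A) = 2 + (-5*4 + A) = 2 + (-20 + A) = -18 + A)
p = 225 + I*sqrt(78)/4 (p = 243 + (-18 + sqrt((1/8)*1 - 5)) = 243 + (-18 + sqrt(1/8 - 5)) = 243 + (-18 + sqrt(-39/8)) = 243 + (-18 + I*sqrt(78)/4) = 225 + I*sqrt(78)/4 ≈ 225.0 + 2.2079*I)
-p = -(225 + I*sqrt(78)/4) = -225 - I*sqrt(78)/4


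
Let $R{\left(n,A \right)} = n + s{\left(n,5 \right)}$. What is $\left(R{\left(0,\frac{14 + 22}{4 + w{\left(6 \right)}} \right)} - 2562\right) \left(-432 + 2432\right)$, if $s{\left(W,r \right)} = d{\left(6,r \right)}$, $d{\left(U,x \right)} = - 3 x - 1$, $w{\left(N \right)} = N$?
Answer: $-5156000$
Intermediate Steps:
$d{\left(U,x \right)} = -1 - 3 x$
$s{\left(W,r \right)} = -1 - 3 r$
$R{\left(n,A \right)} = -16 + n$ ($R{\left(n,A \right)} = n - 16 = -16 + n$)
$\left(R{\left(0,\frac{14 + 22}{4 + w{\left(6 \right)}} \right)} - 2562\right) \left(-432 + 2432\right) = \left(\left(-16 + 0\right) - 2562\right) \left(-432 + 2432\right) = \left(-16 - 2562\right) 2000 = \left(-2578\right) 2000 = -5156000$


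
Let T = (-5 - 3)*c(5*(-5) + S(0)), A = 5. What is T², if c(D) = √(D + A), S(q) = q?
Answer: -1280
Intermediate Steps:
c(D) = √(5 + D) (c(D) = √(D + 5) = √(5 + D))
T = -16*I*√5 (T = (-5 - 3)*√(5 + (5*(-5) + 0)) = -8*√(5 + (-25 + 0)) = -8*√(5 - 25) = -16*I*√5 ≈ -35.777*I)
T² = (-16*I*√5)² = -1280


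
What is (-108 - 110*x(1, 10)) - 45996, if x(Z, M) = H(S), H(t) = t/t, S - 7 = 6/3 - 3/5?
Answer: -46214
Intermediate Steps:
S = 42/5 (S = 7 + (6/3 - 3/5) = 7 + (6*(1/3) - 3*1/5) = 7 + (2 - 3/5) = 7 + 7/5 = 42/5 ≈ 8.4000)
H(t) = 1
x(Z, M) = 1
(-108 - 110*x(1, 10)) - 45996 = (-108 - 110*1) - 45996 = (-108 - 110) - 45996 = -218 - 45996 = -46214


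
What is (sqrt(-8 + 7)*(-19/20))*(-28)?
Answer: 133*I/5 ≈ 26.6*I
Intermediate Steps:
(sqrt(-8 + 7)*(-19/20))*(-28) = (sqrt(-1)*(-19*1/20))*(-28) = (I*(-19/20))*(-28) = -19*I/20*(-28) = 133*I/5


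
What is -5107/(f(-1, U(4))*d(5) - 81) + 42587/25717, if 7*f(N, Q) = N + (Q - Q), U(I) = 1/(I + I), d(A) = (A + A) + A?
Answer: 944142667/14967294 ≈ 63.080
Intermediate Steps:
d(A) = 3*A (d(A) = 2*A + A = 3*A)
U(I) = 1/(2*I)
f(N, Q) = N/7 (f(N, Q) = (N + (Q - Q))/7 = (N + 0)/7 = N/7)
-5107/(f(-1, U(4))*d(5) - 81) + 42587/25717 = -5107/(((⅐)*(-1))*(3*5) - 81) + 42587/25717 = -5107/(-⅐*15 - 81) + 42587*(1/25717) = -5107/(-15/7 - 81) + 42587/25717 = -5107/(-582/7) + 42587/25717 = -5107*(-7/582) + 42587/25717 = 35749/582 + 42587/25717 = 944142667/14967294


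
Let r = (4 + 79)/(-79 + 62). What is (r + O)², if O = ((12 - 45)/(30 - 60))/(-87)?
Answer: 5241325609/218744100 ≈ 23.961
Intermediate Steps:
O = -11/870 (O = -33/(-30)*(-1/87) = -33*(-1/30)*(-1/87) = (11/10)*(-1/87) = -11/870 ≈ -0.012644)
r = -83/17 (r = 83/(-17) = 83*(-1/17) = -83/17 ≈ -4.8824)
(r + O)² = (-83/17 - 11/870)² = (-72397/14790)² = 5241325609/218744100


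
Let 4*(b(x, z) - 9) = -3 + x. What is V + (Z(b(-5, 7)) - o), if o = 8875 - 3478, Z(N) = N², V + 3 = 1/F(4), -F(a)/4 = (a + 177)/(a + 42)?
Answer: -1937085/362 ≈ -5351.1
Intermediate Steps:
F(a) = -4*(177 + a)/(42 + a) (F(a) = -4*(a + 177)/(a + 42) = -4*(177 + a)/(42 + a))
b(x, z) = 33/4 + x/4 (b(x, z) = 9 + (-3 + x)/4 = 9 + (-¾ + x/4) = 33/4 + x/4)
V = -1109/362 (V = -3 + 1/(4*(-177 - 1*4)/(42 + 4)) = -3 + 1/(4*(-177 - 4)/46) = -3 + 1/(4*(1/46)*(-181)) = -3 + 1/(-362/23) = -3 - 23/362 = -1109/362 ≈ -3.0635)
o = 5397
V + (Z(b(-5, 7)) - o) = -1109/362 + ((33/4 + (¼)*(-5))² - 1*5397) = -1109/362 + ((33/4 - 5/4)² - 5397) = -1109/362 + (7² - 5397) = -1109/362 + (49 - 5397) = -1109/362 - 5348 = -1937085/362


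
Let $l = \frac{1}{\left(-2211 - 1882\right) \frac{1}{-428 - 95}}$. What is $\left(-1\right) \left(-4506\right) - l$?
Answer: $\frac{18442535}{4093} \approx 4505.9$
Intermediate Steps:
$l = \frac{523}{4093}$ ($l = \frac{1}{\left(-4093\right) \frac{1}{-523}} = \frac{1}{\left(-4093\right) \left(- \frac{1}{523}\right)} = \frac{1}{\frac{4093}{523}} = \frac{523}{4093} \approx 0.12778$)
$\left(-1\right) \left(-4506\right) - l = \left(-1\right) \left(-4506\right) - \frac{523}{4093} = 4506 - \frac{523}{4093} = \frac{18442535}{4093}$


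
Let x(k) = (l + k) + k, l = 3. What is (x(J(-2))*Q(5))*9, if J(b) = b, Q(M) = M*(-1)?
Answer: 45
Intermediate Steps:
Q(M) = -M
x(k) = 3 + 2*k (x(k) = (3 + k) + k = 3 + 2*k)
(x(J(-2))*Q(5))*9 = ((3 + 2*(-2))*(-1*5))*9 = ((3 - 4)*(-5))*9 = -1*(-5)*9 = 5*9 = 45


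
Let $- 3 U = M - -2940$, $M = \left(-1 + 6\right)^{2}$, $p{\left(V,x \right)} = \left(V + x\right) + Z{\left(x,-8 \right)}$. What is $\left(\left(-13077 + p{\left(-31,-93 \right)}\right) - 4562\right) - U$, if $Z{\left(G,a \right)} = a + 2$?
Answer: $- \frac{50342}{3} \approx -16781.0$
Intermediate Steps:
$Z{\left(G,a \right)} = 2 + a$
$p{\left(V,x \right)} = -6 + V + x$ ($p{\left(V,x \right)} = \left(V + x\right) + \left(2 - 8\right) = \left(V + x\right) - 6 = -6 + V + x$)
$M = 25$ ($M = 5^{2} = 25$)
$U = - \frac{2965}{3}$ ($U = - \frac{25 - -2940}{3} = - \frac{25 + 2940}{3} = \left(- \frac{1}{3}\right) 2965 = - \frac{2965}{3} \approx -988.33$)
$\left(\left(-13077 + p{\left(-31,-93 \right)}\right) - 4562\right) - U = \left(\left(-13077 - 130\right) - 4562\right) - - \frac{2965}{3} = \left(\left(-13077 - 130\right) - 4562\right) + \frac{2965}{3} = \left(-13207 - 4562\right) + \frac{2965}{3} = -17769 + \frac{2965}{3} = - \frac{50342}{3}$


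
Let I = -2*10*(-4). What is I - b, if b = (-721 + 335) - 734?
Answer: 1200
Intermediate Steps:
b = -1120 (b = -386 - 734 = -1120)
I = 80 (I = -20*(-4) = 80)
I - b = 80 - 1*(-1120) = 80 + 1120 = 1200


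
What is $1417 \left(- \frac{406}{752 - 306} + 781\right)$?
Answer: $\frac{246501320}{223} \approx 1.1054 \cdot 10^{6}$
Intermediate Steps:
$1417 \left(- \frac{406}{752 - 306} + 781\right) = 1417 \left(- \frac{406}{446} + 781\right) = 1417 \left(\left(-406\right) \frac{1}{446} + 781\right) = 1417 \left(- \frac{203}{223} + 781\right) = 1417 \cdot \frac{173960}{223} = \frac{246501320}{223}$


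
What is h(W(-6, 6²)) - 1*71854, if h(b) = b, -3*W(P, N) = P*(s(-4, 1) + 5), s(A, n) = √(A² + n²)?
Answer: -71844 + 2*√17 ≈ -71836.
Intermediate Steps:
W(P, N) = -P*(5 + √17)/3 (W(P, N) = -P*(√((-4)² + 1²) + 5)/3 = -P*(√(16 + 1) + 5)/3 = -P*(√17 + 5)/3 = -P*(5 + √17)/3)
h(W(-6, 6²)) - 1*71854 = -⅓*(-6)*(5 + √17) - 1*71854 = (10 + 2*√17) - 71854 = -71844 + 2*√17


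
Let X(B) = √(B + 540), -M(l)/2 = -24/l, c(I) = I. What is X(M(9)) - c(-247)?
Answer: 247 + 2*√1227/3 ≈ 270.35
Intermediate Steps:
M(l) = 48/l (M(l) = -(-48)/l = 48/l)
X(B) = √(540 + B)
X(M(9)) - c(-247) = √(540 + 48/9) - 1*(-247) = √(540 + 48*(⅑)) + 247 = √(540 + 16/3) + 247 = √(1636/3) + 247 = 2*√1227/3 + 247 = 247 + 2*√1227/3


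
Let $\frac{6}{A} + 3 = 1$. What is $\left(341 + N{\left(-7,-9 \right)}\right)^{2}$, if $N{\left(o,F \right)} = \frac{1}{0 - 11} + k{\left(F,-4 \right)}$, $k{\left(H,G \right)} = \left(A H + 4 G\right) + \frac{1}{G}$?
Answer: $\frac{239413729}{1936} \approx 1.2366 \cdot 10^{5}$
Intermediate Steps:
$A = -3$ ($A = \frac{6}{-3 + 1} = \frac{6}{-2} = 6 \left(- \frac{1}{2}\right) = -3$)
$k{\left(H,G \right)} = \frac{1}{G} - 3 H + 4 G$ ($k{\left(H,G \right)} = \left(- 3 H + 4 G\right) + \frac{1}{G} = \frac{1}{G} - 3 H + 4 G$)
$N{\left(o,F \right)} = - \frac{719}{44} - 3 F$ ($N{\left(o,F \right)} = \frac{1}{0 - 11} + \left(\frac{1}{-4} - 3 F + 4 \left(-4\right)\right) = \frac{1}{-11} - \left(\frac{65}{4} + 3 F\right) = - \frac{1}{11} - \left(\frac{65}{4} + 3 F\right) = - \frac{719}{44} - 3 F$)
$\left(341 + N{\left(-7,-9 \right)}\right)^{2} = \left(341 - - \frac{469}{44}\right)^{2} = \left(341 + \left(- \frac{719}{44} + 27\right)\right)^{2} = \left(341 + \frac{469}{44}\right)^{2} = \left(\frac{15473}{44}\right)^{2} = \frac{239413729}{1936}$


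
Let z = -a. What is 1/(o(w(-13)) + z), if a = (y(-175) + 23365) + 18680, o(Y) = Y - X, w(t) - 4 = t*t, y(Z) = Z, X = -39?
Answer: -1/41658 ≈ -2.4005e-5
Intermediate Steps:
w(t) = 4 + t² (w(t) = 4 + t*t = 4 + t²)
o(Y) = 39 + Y (o(Y) = Y - 1*(-39) = Y + 39 = 39 + Y)
a = 41870 (a = (-175 + 23365) + 18680 = 23190 + 18680 = 41870)
z = -41870 (z = -1*41870 = -41870)
1/(o(w(-13)) + z) = 1/((39 + (4 + (-13)²)) - 41870) = 1/((39 + (4 + 169)) - 41870) = 1/((39 + 173) - 41870) = 1/(212 - 41870) = 1/(-41658) = -1/41658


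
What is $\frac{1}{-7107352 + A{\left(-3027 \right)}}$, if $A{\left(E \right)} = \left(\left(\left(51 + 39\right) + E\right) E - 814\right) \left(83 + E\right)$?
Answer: $- \frac{1}{26177751192} \approx -3.82 \cdot 10^{-11}$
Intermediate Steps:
$A{\left(E \right)} = \left(-814 + E \left(90 + E\right)\right) \left(83 + E\right)$ ($A{\left(E \right)} = \left(\left(90 + E\right) E - 814\right) \left(83 + E\right) = \left(E \left(90 + E\right) - 814\right) \left(83 + E\right) = \left(-814 + E \left(90 + E\right)\right) \left(83 + E\right)$)
$\frac{1}{-7107352 + A{\left(-3027 \right)}} = \frac{1}{-7107352 + \left(-67562 + \left(-3027\right)^{3} + 173 \left(-3027\right)^{2} + 6656 \left(-3027\right)\right)} = \frac{1}{-7107352 - 26170643840} = \frac{1}{-26177751192} = - \frac{1}{26177751192}$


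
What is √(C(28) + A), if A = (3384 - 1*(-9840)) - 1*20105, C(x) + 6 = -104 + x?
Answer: I*√6963 ≈ 83.445*I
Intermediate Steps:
C(x) = -110 + x (C(x) = -6 + (-104 + x) = -110 + x)
A = -6881 (A = (3384 + 9840) - 20105 = 13224 - 20105 = -6881)
√(C(28) + A) = √((-110 + 28) - 6881) = √(-82 - 6881) = √(-6963) = I*√6963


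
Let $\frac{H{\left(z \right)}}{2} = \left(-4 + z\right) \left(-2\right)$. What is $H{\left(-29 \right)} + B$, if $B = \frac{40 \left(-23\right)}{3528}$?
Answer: $\frac{58097}{441} \approx 131.74$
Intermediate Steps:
$H{\left(z \right)} = 16 - 4 z$ ($H{\left(z \right)} = 2 \left(-4 + z\right) \left(-2\right) = 2 \left(8 - 2 z\right) = 16 - 4 z$)
$B = - \frac{115}{441}$ ($B = \left(-920\right) \frac{1}{3528} = - \frac{115}{441} \approx -0.26077$)
$H{\left(-29 \right)} + B = \left(16 - -116\right) - \frac{115}{441} = \left(16 + 116\right) - \frac{115}{441} = 132 - \frac{115}{441} = \frac{58097}{441}$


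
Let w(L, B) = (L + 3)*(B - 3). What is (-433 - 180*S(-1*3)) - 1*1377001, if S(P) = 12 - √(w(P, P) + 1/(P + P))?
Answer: -1379594 + 30*I*√6 ≈ -1.3796e+6 + 73.485*I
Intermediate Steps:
w(L, B) = (-3 + B)*(3 + L) (w(L, B) = (3 + L)*(-3 + B) = (-3 + B)*(3 + L))
S(P) = 12 - √(-9 + P² + 1/(2*P)) (S(P) = 12 - √((-9 - 3*P + 3*P + P*P) + 1/(P + P)) = 12 - √((-9 - 3*P + 3*P + P²) + 1/(2*P)) = 12 - √((-9 + P²) + 1/(2*P)) = 12 - √(-9 + P² + 1/(2*P)))
(-433 - 180*S(-1*3)) - 1*1377001 = (-433 - 180*(12 - √(-36 + 2/((-1*3)) + 4*(-1*3)²)/2)) - 1*1377001 = (-433 - 180*(12 - √(-36 + 2/(-3) + 4*(-3)²)/2)) - 1377001 = (-433 - 180*(12 - √(-36 + 2*(-⅓) + 4*9)/2)) - 1377001 = (-433 - 180*(12 - √(-36 - ⅔ + 36)/2)) - 1377001 = (-433 - 180*(12 - I*√6/6)) - 1377001 = (-433 + (-2160 + 30*I*√6)) - 1377001 = (-2593 + 30*I*√6) - 1377001 = -1379594 + 30*I*√6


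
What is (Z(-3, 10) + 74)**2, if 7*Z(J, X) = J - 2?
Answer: 263169/49 ≈ 5370.8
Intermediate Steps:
Z(J, X) = -2/7 + J/7 (Z(J, X) = (J - 2)/7 = (-2 + J)/7 = -2/7 + J/7)
(Z(-3, 10) + 74)**2 = ((-2/7 + (1/7)*(-3)) + 74)**2 = ((-2/7 - 3/7) + 74)**2 = (-5/7 + 74)**2 = (513/7)**2 = 263169/49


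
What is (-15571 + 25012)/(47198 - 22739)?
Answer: 3147/8153 ≈ 0.38599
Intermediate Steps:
(-15571 + 25012)/(47198 - 22739) = 9441/24459 = 9441*(1/24459) = 3147/8153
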